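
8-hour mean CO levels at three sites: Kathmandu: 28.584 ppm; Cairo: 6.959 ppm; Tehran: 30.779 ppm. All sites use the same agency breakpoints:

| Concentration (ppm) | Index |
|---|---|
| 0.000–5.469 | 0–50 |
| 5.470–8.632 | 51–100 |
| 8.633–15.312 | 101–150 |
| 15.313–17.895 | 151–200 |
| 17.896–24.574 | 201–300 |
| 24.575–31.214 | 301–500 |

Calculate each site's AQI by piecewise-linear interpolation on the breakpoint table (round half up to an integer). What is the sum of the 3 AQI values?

Kathmandu: row 24.575–31.214 (AQI 301–500). (500−301)·(28.584−24.575)/(31.214−24.575) + 301 = 199·4.009/6.639 + 301 ≈ 421.17 → 421.
Cairo 6.959: bracket 5.470–8.632 → index 51–100; slope 49/3.162, offset 1.489.
AQI = 51 + 49/3.162·1.489 ≈ 74.07 ⇒ 74.
Tehran: 30.779 ∈ [24.575, 31.214] ↔ index [301, 500].
301 + (30.779−24.575)·(500−301)/(31.214−24.575) = 301 + 6.204·199/6.639 ≈ 486.96, so AQI = 487.
AQIs: Kathmandu=421, Cairo=74, Tehran=487. Sum = 421 + 74 + 487 = 982.

982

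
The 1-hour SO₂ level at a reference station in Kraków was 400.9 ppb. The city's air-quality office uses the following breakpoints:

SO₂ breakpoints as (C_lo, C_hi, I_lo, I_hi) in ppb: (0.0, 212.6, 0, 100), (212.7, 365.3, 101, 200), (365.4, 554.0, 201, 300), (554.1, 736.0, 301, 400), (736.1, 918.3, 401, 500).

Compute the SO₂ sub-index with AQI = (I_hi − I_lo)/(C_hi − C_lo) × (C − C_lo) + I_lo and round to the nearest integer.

220

SO₂: row 365.4–554.0 (AQI 201–300). (300−201)·(400.9−365.4)/(554.0−365.4) + 201 = 99·35.5/188.6 + 201 ≈ 219.63 → 220.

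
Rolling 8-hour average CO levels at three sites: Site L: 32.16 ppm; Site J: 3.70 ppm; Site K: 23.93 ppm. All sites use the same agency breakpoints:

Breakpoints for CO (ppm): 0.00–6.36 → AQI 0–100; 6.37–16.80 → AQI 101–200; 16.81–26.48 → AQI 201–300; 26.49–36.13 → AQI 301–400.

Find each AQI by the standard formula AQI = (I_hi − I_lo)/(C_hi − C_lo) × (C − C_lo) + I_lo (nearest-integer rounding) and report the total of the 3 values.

691

Site L: 32.16 lies in 26.49–36.13, so I_lo=301, I_hi=400, C_lo=26.49, C_hi=36.13.
(400−301)/(36.13−26.49) × (32.16−26.49) + 301 = 99/9.64 × 5.67 + 301 ≈ 359.23 → 359.
Site J: 3.70 ∈ [0.00, 6.36] ↔ index [0, 100].
0 + (3.70−0.00)·(100−0)/(6.36−0.00) = 0 + 3.70·100/6.36 ≈ 58.18, so AQI = 58.
Site K: 23.93 lies in 16.81–26.48, so I_lo=201, I_hi=300, C_lo=16.81, C_hi=26.48.
(300−201)/(26.48−16.81) × (23.93−16.81) + 201 = 99/9.67 × 7.12 + 201 ≈ 273.89 → 274.
AQIs: Site L=359, Site J=58, Site K=274. Sum = 359 + 58 + 274 = 691.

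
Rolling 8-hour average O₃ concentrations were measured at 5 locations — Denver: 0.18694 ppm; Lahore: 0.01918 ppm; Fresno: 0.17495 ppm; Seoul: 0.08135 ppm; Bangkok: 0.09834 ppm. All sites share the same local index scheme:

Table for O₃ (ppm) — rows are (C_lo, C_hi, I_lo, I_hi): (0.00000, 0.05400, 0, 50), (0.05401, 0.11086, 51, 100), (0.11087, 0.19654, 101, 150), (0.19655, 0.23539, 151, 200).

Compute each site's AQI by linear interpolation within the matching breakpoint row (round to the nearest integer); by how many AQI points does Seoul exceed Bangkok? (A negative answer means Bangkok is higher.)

-14

Denver: 0.18694 lies in 0.11087–0.19654, so I_lo=101, I_hi=150, C_lo=0.11087, C_hi=0.19654.
(150−101)/(0.19654−0.11087) × (0.18694−0.11087) + 101 = 49/0.08567 × 0.07607 + 101 ≈ 144.51 → 145.
Lahore 0.01918: bracket 0.00000–0.05400 → index 0–50; slope 50/0.05400, offset 0.01918.
AQI = 0 + 50/0.05400·0.01918 ≈ 17.76 ⇒ 18.
Fresno 0.17495: bracket 0.11087–0.19654 → index 101–150; slope 49/0.08567, offset 0.06408.
AQI = 101 + 49/0.08567·0.06408 ≈ 137.65 ⇒ 138.
Seoul: 0.08135 lies in 0.05401–0.11086, so I_lo=51, I_hi=100, C_lo=0.05401, C_hi=0.11086.
(100−51)/(0.11086−0.05401) × (0.08135−0.05401) + 51 = 49/0.05685 × 0.02734 + 51 ≈ 74.56 → 75.
Bangkok: 0.09834 lies in 0.05401–0.11086, so I_lo=51, I_hi=100, C_lo=0.05401, C_hi=0.11086.
(100−51)/(0.11086−0.05401) × (0.09834−0.05401) + 51 = 49/0.05685 × 0.04433 + 51 ≈ 89.21 → 89.
AQIs: Denver=145, Lahore=18, Fresno=138, Seoul=75, Bangkok=89. Seoul (75) − Bangkok (89) = -14.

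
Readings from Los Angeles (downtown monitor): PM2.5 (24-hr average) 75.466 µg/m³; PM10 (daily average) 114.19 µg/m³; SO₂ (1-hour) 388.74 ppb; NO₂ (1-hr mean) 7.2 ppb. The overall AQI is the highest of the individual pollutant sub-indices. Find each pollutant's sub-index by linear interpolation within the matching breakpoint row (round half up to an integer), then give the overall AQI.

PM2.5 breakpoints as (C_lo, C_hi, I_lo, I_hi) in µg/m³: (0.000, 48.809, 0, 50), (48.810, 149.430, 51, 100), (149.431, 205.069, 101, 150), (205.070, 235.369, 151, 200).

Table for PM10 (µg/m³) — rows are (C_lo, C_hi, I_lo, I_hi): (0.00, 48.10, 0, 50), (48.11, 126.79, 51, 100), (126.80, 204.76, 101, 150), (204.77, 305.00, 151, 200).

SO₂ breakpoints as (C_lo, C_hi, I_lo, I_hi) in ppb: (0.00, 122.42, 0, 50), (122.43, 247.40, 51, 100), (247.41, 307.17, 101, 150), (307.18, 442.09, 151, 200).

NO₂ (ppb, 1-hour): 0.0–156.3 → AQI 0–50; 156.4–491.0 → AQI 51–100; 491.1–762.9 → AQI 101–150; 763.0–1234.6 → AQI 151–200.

PM2.5: row 48.810–149.430 (AQI 51–100). (100−51)·(75.466−48.810)/(149.430−48.810) + 51 = 49·26.656/100.620 + 51 ≈ 63.98 → 64.
PM10: row 48.11–126.79 (AQI 51–100). (100−51)·(114.19−48.11)/(126.79−48.11) + 51 = 49·66.08/78.68 + 51 ≈ 92.15 → 92.
SO₂: row 307.18–442.09 (AQI 151–200). (200−151)·(388.74−307.18)/(442.09−307.18) + 151 = 49·81.56/134.91 + 151 ≈ 180.62 → 181.
NO₂: 7.2 lies in 0.0–156.3, so I_lo=0, I_hi=50, C_lo=0.0, C_hi=156.3.
(50−0)/(156.3−0.0) × (7.2−0.0) + 0 = 50/156.3 × 7.2 + 0 ≈ 2.30 → 2.
Sub-indices: PM2.5→64, PM10→92, SO₂→181, NO₂→2. Overall AQI = max = 181; dominant pollutant is SO₂.

181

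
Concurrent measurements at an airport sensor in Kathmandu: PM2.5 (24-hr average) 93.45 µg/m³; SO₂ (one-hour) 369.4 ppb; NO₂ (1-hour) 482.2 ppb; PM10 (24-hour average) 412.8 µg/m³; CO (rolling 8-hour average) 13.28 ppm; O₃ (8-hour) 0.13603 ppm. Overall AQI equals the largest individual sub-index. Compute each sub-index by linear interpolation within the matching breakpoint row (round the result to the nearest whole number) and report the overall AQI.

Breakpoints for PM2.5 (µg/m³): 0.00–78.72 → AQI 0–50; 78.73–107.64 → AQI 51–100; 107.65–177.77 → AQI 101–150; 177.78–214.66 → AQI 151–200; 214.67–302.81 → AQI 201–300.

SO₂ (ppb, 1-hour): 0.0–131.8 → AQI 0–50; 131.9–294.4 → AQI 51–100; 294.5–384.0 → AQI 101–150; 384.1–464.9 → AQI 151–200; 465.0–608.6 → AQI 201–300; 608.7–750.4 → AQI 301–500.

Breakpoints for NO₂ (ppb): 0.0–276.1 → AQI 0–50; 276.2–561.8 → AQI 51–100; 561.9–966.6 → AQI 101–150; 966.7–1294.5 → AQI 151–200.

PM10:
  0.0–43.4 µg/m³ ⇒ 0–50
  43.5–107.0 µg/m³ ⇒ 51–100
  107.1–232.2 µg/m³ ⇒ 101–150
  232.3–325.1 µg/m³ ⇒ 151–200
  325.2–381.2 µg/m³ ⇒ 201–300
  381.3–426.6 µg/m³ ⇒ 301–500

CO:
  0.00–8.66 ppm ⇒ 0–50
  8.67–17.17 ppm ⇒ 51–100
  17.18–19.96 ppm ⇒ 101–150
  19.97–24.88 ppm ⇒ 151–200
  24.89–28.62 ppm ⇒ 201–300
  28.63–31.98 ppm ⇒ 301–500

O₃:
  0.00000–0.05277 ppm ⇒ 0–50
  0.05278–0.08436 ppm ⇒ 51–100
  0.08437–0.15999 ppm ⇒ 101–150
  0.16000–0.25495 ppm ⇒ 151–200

PM2.5: row 78.73–107.64 (AQI 51–100). (100−51)·(93.45−78.73)/(107.64−78.73) + 51 = 49·14.72/28.91 + 51 ≈ 75.95 → 76.
SO₂: row 294.5–384.0 (AQI 101–150). (150−101)·(369.4−294.5)/(384.0−294.5) + 101 = 49·74.9/89.5 + 101 ≈ 142.01 → 142.
NO₂: row 276.2–561.8 (AQI 51–100). (100−51)·(482.2−276.2)/(561.8−276.2) + 51 = 49·206.0/285.6 + 51 ≈ 86.34 → 86.
PM10: row 381.3–426.6 (AQI 301–500). (500−301)·(412.8−381.3)/(426.6−381.3) + 301 = 199·31.5/45.3 + 301 ≈ 439.38 → 439.
CO 13.28: bracket 8.67–17.17 → index 51–100; slope 49/8.50, offset 4.61.
AQI = 51 + 49/8.50·4.61 ≈ 77.58 ⇒ 78.
O₃: row 0.08437–0.15999 (AQI 101–150). (150−101)·(0.13603−0.08437)/(0.15999−0.08437) + 101 = 49·0.05166/0.07562 + 101 ≈ 134.47 → 134.
Sub-indices: PM2.5→76, SO₂→142, NO₂→86, PM10→439, CO→78, O₃→134. Overall AQI = max = 439; dominant pollutant is PM10.

439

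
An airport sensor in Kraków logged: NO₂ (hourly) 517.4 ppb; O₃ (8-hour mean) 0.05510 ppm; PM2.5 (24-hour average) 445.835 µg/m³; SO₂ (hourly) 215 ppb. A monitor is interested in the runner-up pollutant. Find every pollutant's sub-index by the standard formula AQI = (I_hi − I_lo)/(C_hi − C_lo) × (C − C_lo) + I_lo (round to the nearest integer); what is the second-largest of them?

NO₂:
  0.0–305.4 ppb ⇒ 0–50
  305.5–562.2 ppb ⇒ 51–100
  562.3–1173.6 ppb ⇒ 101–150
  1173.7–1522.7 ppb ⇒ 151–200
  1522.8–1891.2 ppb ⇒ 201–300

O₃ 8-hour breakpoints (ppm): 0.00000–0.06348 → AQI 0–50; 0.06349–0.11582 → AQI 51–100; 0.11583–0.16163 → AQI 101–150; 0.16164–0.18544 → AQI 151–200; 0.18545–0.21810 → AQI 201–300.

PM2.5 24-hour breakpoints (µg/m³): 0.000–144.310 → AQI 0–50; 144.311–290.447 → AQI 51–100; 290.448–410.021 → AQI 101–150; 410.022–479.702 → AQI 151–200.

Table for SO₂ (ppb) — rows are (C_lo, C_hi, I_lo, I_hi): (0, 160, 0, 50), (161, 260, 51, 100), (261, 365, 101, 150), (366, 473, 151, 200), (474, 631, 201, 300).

91

NO₂: 517.4 ∈ [305.5, 562.2] ↔ index [51, 100].
51 + (517.4−305.5)·(100−51)/(562.2−305.5) = 51 + 211.9·49/256.7 ≈ 91.45, so AQI = 91.
O₃: row 0.00000–0.06348 (AQI 0–50). (50−0)·(0.05510−0.00000)/(0.06348−0.00000) + 0 = 50·0.05510/0.06348 + 0 ≈ 43.40 → 43.
PM2.5: 445.835 lies in 410.022–479.702, so I_lo=151, I_hi=200, C_lo=410.022, C_hi=479.702.
(200−151)/(479.702−410.022) × (445.835−410.022) + 151 = 49/69.680 × 35.813 + 151 ≈ 176.18 → 176.
SO₂: 215 ∈ [161, 260] ↔ index [51, 100].
51 + (215−161)·(100−51)/(260−161) = 51 + 54·49/99 ≈ 77.73, so AQI = 78.
Sub-indices: NO₂→91, O₃→43, PM2.5→176, SO₂→78. Ranked high→low: 176, 91, 78, 43. Second-highest sub-index = 91.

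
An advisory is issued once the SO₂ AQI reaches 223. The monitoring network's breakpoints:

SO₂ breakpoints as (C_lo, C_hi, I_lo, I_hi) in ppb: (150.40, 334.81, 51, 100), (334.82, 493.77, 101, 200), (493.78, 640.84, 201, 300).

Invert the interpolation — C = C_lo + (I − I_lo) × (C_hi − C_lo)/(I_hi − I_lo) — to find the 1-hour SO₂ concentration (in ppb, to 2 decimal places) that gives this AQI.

526.46

AQI 223 lies in the 201–300 band, which corresponds to 493.78–640.84 ppb.
C = 493.78 + (223−201)×(640.84−493.78)/(300−201) = 493.78 + 22×147.06/99 ≈ 526.4600 ppb → 526.46 ppb to 2 dp.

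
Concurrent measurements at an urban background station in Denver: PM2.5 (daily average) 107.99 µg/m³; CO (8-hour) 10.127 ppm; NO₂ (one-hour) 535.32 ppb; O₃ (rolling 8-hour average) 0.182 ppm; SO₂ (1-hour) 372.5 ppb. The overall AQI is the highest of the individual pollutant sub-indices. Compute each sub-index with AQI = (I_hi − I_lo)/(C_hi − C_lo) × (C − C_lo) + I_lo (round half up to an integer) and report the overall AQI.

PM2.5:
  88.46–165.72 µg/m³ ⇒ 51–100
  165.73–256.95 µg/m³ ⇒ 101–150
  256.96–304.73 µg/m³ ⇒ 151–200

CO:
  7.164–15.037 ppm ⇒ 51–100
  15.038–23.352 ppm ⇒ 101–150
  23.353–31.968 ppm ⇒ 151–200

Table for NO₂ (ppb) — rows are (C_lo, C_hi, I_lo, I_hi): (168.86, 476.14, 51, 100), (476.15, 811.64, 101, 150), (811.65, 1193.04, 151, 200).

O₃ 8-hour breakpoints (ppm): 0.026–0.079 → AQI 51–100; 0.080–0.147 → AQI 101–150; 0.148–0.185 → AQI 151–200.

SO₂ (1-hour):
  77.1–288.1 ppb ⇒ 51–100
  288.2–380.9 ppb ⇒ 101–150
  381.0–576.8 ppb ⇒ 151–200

196

PM2.5: row 88.46–165.72 (AQI 51–100). (100−51)·(107.99−88.46)/(165.72−88.46) + 51 = 49·19.53/77.26 + 51 ≈ 63.39 → 63.
CO: 10.127 lies in 7.164–15.037, so I_lo=51, I_hi=100, C_lo=7.164, C_hi=15.037.
(100−51)/(15.037−7.164) × (10.127−7.164) + 51 = 49/7.873 × 2.963 + 51 ≈ 69.44 → 69.
NO₂ 535.32: bracket 476.15–811.64 → index 101–150; slope 49/335.49, offset 59.17.
AQI = 101 + 49/335.49·59.17 ≈ 109.64 ⇒ 110.
O₃: row 0.148–0.185 (AQI 151–200). (200−151)·(0.182−0.148)/(0.185−0.148) + 151 = 49·0.034/0.037 + 151 ≈ 196.03 → 196.
SO₂: 372.5 ∈ [288.2, 380.9] ↔ index [101, 150].
101 + (372.5−288.2)·(150−101)/(380.9−288.2) = 101 + 84.3·49/92.7 ≈ 145.56, so AQI = 146.
Sub-indices: PM2.5→63, CO→69, NO₂→110, O₃→196, SO₂→146. Overall AQI = max = 196; dominant pollutant is O₃.
AQI 196: Unhealthy.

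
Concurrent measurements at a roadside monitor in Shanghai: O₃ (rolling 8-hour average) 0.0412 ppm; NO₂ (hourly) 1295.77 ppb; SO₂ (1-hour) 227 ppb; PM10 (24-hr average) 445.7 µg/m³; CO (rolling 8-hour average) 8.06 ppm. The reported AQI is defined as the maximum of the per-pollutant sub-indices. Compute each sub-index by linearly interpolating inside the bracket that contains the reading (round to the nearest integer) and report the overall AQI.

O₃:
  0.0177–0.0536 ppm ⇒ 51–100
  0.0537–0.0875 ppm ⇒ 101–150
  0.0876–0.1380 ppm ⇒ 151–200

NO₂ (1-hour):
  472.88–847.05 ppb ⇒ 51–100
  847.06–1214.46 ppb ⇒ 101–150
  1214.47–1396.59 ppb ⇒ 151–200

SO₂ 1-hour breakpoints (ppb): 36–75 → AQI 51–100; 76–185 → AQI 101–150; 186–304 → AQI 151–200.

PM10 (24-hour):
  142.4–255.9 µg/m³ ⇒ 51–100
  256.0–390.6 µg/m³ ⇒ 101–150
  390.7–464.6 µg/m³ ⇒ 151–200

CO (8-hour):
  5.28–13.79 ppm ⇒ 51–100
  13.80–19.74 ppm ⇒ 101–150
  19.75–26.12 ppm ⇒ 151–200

O₃ 0.0412: bracket 0.0177–0.0536 → index 51–100; slope 49/0.0359, offset 0.0235.
AQI = 51 + 49/0.0359·0.0235 ≈ 83.08 ⇒ 83.
NO₂: row 1214.47–1396.59 (AQI 151–200). (200−151)·(1295.77−1214.47)/(1396.59−1214.47) + 151 = 49·81.30/182.12 + 151 ≈ 172.87 → 173.
SO₂ 227: bracket 186–304 → index 151–200; slope 49/118, offset 41.
AQI = 151 + 49/118·41 ≈ 168.03 ⇒ 168.
PM10 445.7: bracket 390.7–464.6 → index 151–200; slope 49/73.9, offset 55.0.
AQI = 151 + 49/73.9·55.0 ≈ 187.47 ⇒ 187.
CO: 8.06 ∈ [5.28, 13.79] ↔ index [51, 100].
51 + (8.06−5.28)·(100−51)/(13.79−5.28) = 51 + 2.78·49/8.51 ≈ 67.01, so AQI = 67.
Sub-indices: O₃→83, NO₂→173, SO₂→168, PM10→187, CO→67. Overall AQI = max = 187; dominant pollutant is PM10.

187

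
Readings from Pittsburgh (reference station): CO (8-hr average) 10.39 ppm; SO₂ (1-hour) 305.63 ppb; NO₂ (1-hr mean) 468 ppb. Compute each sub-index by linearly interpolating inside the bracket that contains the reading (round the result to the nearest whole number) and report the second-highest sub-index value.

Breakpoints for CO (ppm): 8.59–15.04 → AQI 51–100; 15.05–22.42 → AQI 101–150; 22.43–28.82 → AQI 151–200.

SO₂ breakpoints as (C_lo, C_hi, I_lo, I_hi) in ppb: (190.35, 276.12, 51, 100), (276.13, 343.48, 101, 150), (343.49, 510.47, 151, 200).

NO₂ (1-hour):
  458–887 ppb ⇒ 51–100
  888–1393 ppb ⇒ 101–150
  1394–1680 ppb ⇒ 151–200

CO: 10.39 lies in 8.59–15.04, so I_lo=51, I_hi=100, C_lo=8.59, C_hi=15.04.
(100−51)/(15.04−8.59) × (10.39−8.59) + 51 = 49/6.45 × 1.80 + 51 ≈ 64.67 → 65.
SO₂: row 276.13–343.48 (AQI 101–150). (150−101)·(305.63−276.13)/(343.48−276.13) + 101 = 49·29.50/67.35 + 101 ≈ 122.46 → 122.
NO₂: row 458–887 (AQI 51–100). (100−51)·(468−458)/(887−458) + 51 = 49·10/429 + 51 ≈ 52.14 → 52.
Sub-indices: CO→65, SO₂→122, NO₂→52. Ranked high→low: 122, 65, 52. Second-highest sub-index = 65.

65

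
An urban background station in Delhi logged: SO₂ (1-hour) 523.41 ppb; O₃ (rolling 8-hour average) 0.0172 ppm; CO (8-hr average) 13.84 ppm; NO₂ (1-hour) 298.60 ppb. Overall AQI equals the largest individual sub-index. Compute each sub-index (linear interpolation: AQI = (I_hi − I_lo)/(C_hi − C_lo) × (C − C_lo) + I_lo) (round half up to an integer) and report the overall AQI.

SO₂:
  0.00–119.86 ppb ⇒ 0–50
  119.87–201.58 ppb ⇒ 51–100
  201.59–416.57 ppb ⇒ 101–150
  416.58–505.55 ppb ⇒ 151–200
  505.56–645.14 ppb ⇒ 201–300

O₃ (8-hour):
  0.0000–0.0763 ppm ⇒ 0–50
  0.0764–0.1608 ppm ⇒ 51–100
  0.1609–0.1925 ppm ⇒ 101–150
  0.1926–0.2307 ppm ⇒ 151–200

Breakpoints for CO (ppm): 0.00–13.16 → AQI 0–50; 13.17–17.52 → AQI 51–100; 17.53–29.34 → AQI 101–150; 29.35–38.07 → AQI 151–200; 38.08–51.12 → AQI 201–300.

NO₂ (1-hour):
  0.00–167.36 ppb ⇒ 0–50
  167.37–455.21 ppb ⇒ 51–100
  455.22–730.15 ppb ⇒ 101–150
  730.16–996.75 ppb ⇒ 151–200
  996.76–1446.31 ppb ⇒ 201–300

214

SO₂: 523.41 lies in 505.56–645.14, so I_lo=201, I_hi=300, C_lo=505.56, C_hi=645.14.
(300−201)/(645.14−505.56) × (523.41−505.56) + 201 = 99/139.58 × 17.85 + 201 ≈ 213.66 → 214.
O₃: 0.0172 ∈ [0.0000, 0.0763] ↔ index [0, 50].
0 + (0.0172−0.0000)·(50−0)/(0.0763−0.0000) = 0 + 0.0172·50/0.0763 ≈ 11.27, so AQI = 11.
CO: 13.84 lies in 13.17–17.52, so I_lo=51, I_hi=100, C_lo=13.17, C_hi=17.52.
(100−51)/(17.52−13.17) × (13.84−13.17) + 51 = 49/4.35 × 0.67 + 51 ≈ 58.55 → 59.
NO₂: 298.60 ∈ [167.37, 455.21] ↔ index [51, 100].
51 + (298.60−167.37)·(100−51)/(455.21−167.37) = 51 + 131.23·49/287.84 ≈ 73.34, so AQI = 73.
Sub-indices: SO₂→214, O₃→11, CO→59, NO₂→73. Overall AQI = max = 214; dominant pollutant is SO₂.
AQI 214: Very Unhealthy.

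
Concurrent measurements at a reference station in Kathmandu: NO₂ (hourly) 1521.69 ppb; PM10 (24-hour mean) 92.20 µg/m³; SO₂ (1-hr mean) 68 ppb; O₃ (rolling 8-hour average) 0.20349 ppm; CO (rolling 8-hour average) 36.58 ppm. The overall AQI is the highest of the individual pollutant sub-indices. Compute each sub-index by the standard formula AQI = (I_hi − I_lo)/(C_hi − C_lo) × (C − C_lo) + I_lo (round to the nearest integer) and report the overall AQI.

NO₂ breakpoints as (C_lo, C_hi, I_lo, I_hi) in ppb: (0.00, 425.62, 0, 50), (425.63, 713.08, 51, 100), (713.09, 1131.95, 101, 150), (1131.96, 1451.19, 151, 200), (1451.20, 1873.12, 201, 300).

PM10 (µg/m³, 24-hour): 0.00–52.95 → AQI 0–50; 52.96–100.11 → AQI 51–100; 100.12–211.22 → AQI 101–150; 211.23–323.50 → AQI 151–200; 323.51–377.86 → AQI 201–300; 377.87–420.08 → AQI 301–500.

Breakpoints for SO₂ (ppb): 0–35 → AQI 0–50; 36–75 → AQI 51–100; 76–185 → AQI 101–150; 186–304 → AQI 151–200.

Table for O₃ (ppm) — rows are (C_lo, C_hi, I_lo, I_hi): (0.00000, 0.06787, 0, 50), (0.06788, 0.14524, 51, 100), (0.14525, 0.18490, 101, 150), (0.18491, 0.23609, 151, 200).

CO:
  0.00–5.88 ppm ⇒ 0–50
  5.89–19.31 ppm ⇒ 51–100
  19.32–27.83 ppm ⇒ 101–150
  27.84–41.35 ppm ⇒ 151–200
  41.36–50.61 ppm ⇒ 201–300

218

NO₂: row 1451.20–1873.12 (AQI 201–300). (300−201)·(1521.69−1451.20)/(1873.12−1451.20) + 201 = 99·70.49/421.92 + 201 ≈ 217.54 → 218.
PM10: row 52.96–100.11 (AQI 51–100). (100−51)·(92.20−52.96)/(100.11−52.96) + 51 = 49·39.24/47.15 + 51 ≈ 91.78 → 92.
SO₂: 68 lies in 36–75, so I_lo=51, I_hi=100, C_lo=36, C_hi=75.
(100−51)/(75−36) × (68−36) + 51 = 49/39 × 32 + 51 ≈ 91.21 → 91.
O₃: 0.20349 lies in 0.18491–0.23609, so I_lo=151, I_hi=200, C_lo=0.18491, C_hi=0.23609.
(200−151)/(0.23609−0.18491) × (0.20349−0.18491) + 151 = 49/0.05118 × 0.01858 + 151 ≈ 168.79 → 169.
CO 36.58: bracket 27.84–41.35 → index 151–200; slope 49/13.51, offset 8.74.
AQI = 151 + 49/13.51·8.74 ≈ 182.70 ⇒ 183.
Sub-indices: NO₂→218, PM10→92, SO₂→91, O₃→169, CO→183. Overall AQI = max = 218; dominant pollutant is NO₂.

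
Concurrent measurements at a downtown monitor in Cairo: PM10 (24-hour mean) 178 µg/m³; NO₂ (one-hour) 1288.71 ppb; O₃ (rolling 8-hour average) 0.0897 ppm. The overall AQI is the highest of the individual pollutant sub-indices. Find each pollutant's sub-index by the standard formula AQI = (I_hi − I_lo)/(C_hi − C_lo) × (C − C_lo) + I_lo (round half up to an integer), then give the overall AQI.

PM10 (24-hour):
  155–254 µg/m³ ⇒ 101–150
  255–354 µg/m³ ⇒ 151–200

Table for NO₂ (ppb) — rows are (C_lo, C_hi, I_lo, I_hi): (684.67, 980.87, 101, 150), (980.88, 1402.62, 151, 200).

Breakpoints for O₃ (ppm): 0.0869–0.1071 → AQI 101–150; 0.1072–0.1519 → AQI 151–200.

PM10: 178 ∈ [155, 254] ↔ index [101, 150].
101 + (178−155)·(150−101)/(254−155) = 101 + 23·49/99 ≈ 112.38, so AQI = 112.
NO₂ 1288.71: bracket 980.88–1402.62 → index 151–200; slope 49/421.74, offset 307.83.
AQI = 151 + 49/421.74·307.83 ≈ 186.77 ⇒ 187.
O₃: row 0.0869–0.1071 (AQI 101–150). (150−101)·(0.0897−0.0869)/(0.1071−0.0869) + 101 = 49·0.0028/0.0202 + 101 ≈ 107.79 → 108.
Sub-indices: PM10→112, NO₂→187, O₃→108. Overall AQI = max = 187; dominant pollutant is NO₂.

187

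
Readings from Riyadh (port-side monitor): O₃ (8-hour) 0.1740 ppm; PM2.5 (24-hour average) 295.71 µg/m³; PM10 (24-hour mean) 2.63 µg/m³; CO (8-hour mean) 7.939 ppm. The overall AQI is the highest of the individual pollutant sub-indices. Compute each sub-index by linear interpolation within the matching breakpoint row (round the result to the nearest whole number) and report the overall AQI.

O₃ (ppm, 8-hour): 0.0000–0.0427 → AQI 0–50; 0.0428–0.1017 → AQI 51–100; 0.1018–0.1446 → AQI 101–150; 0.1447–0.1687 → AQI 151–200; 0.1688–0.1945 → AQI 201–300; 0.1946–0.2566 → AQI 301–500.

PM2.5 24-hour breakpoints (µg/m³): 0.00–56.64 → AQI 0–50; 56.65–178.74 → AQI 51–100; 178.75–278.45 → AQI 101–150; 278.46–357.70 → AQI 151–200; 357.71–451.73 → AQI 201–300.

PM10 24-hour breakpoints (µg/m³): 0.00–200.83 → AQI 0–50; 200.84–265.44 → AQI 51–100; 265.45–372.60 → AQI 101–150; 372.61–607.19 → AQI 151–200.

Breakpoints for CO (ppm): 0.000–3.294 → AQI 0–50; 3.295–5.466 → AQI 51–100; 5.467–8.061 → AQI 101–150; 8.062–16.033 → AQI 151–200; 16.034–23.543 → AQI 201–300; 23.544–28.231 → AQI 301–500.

221

O₃ 0.1740: bracket 0.1688–0.1945 → index 201–300; slope 99/0.0257, offset 0.0052.
AQI = 201 + 99/0.0257·0.0052 ≈ 221.03 ⇒ 221.
PM2.5 295.71: bracket 278.46–357.70 → index 151–200; slope 49/79.24, offset 17.25.
AQI = 151 + 49/79.24·17.25 ≈ 161.67 ⇒ 162.
PM10: row 0.00–200.83 (AQI 0–50). (50−0)·(2.63−0.00)/(200.83−0.00) + 0 = 50·2.63/200.83 + 0 ≈ 0.65 → 1.
CO 7.939: bracket 5.467–8.061 → index 101–150; slope 49/2.594, offset 2.472.
AQI = 101 + 49/2.594·2.472 ≈ 147.70 ⇒ 148.
Sub-indices: O₃→221, PM2.5→162, PM10→1, CO→148. Overall AQI = max = 221; dominant pollutant is O₃.
AQI 221: Very Unhealthy.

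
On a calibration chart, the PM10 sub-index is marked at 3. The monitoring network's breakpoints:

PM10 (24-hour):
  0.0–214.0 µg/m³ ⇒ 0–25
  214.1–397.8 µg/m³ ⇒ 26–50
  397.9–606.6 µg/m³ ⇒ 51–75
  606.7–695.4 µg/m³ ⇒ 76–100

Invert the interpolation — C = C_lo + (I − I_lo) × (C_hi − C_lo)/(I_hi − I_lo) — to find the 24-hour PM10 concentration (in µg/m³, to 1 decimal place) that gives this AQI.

AQI 3 lies in the 0–25 band, which corresponds to 0.0–214.0 µg/m³.
C = 0.0 + (3−0)×(214.0−0.0)/(25−0) = 0.0 + 3×214.0/25 ≈ 25.680 µg/m³ → 25.7 µg/m³ to 1 dp.

25.7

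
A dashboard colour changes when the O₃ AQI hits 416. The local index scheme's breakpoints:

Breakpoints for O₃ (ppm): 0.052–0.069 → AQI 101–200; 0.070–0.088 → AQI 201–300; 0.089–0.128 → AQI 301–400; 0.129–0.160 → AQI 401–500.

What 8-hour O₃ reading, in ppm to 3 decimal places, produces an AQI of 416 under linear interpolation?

0.134

AQI 416 lies in the 401–500 band, which corresponds to 0.129–0.160 ppm.
C = 0.129 + (416−401)×(0.160−0.129)/(500−401) = 0.129 + 15×0.031/99 ≈ 0.13370 ppm → 0.134 ppm to 3 dp.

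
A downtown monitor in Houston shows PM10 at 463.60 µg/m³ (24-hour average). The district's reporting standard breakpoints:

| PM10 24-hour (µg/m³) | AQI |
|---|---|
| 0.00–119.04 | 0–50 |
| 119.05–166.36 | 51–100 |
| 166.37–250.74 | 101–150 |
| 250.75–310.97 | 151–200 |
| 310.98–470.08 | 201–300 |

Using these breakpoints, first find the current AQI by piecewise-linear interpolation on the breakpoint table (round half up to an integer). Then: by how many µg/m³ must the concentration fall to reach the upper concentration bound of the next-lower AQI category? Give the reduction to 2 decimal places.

PM10: 463.60 lies in 310.98–470.08, so I_lo=201, I_hi=300, C_lo=310.98, C_hi=470.08.
(300−201)/(470.08−310.98) × (463.60−310.98) + 201 = 99/159.10 × 152.62 + 201 ≈ 295.97 → 296.
Current AQI 296 is in the Very Unhealthy range (201–300). The next-lower category tops out at AQI 200, whose upper concentration bound is 310.97 µg/m³.
Reduction needed = 463.60 − 310.97 = 152.63 µg/m³.

152.63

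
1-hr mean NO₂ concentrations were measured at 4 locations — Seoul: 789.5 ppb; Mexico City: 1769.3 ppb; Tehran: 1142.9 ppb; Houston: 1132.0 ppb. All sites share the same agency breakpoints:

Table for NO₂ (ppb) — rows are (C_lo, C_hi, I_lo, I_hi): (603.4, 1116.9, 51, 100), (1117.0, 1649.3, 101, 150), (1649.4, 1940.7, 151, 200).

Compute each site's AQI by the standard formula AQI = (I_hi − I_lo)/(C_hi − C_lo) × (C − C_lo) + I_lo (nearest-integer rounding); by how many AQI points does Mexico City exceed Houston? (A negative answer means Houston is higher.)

69

Seoul: 789.5 lies in 603.4–1116.9, so I_lo=51, I_hi=100, C_lo=603.4, C_hi=1116.9.
(100−51)/(1116.9−603.4) × (789.5−603.4) + 51 = 49/513.5 × 186.1 + 51 ≈ 68.76 → 69.
Mexico City: 1769.3 lies in 1649.4–1940.7, so I_lo=151, I_hi=200, C_lo=1649.4, C_hi=1940.7.
(200−151)/(1940.7−1649.4) × (1769.3−1649.4) + 151 = 49/291.3 × 119.9 + 151 ≈ 171.17 → 171.
Tehran: 1142.9 lies in 1117.0–1649.3, so I_lo=101, I_hi=150, C_lo=1117.0, C_hi=1649.3.
(150−101)/(1649.3−1117.0) × (1142.9−1117.0) + 101 = 49/532.3 × 25.9 + 101 ≈ 103.38 → 103.
Houston: row 1117.0–1649.3 (AQI 101–150). (150−101)·(1132.0−1117.0)/(1649.3−1117.0) + 101 = 49·15.0/532.3 + 101 ≈ 102.38 → 102.
AQIs: Seoul=69, Mexico City=171, Tehran=103, Houston=102. Mexico City (171) − Houston (102) = 69.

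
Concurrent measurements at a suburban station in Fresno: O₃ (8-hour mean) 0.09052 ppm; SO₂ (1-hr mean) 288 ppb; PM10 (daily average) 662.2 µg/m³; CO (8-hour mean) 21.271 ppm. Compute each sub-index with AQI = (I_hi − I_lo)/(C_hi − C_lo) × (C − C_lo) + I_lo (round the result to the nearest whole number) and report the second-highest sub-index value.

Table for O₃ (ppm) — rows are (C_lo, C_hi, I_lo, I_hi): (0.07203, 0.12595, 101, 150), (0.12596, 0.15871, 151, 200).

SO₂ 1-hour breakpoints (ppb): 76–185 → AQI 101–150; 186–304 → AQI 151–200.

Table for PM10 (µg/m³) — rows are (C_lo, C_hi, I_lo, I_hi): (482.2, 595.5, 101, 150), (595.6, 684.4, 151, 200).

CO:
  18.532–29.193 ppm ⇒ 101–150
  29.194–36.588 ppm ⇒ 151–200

O₃: row 0.07203–0.12595 (AQI 101–150). (150−101)·(0.09052−0.07203)/(0.12595−0.07203) + 101 = 49·0.01849/0.05392 + 101 ≈ 117.80 → 118.
SO₂: 288 lies in 186–304, so I_lo=151, I_hi=200, C_lo=186, C_hi=304.
(200−151)/(304−186) × (288−186) + 151 = 49/118 × 102 + 151 ≈ 193.36 → 193.
PM10: 662.2 lies in 595.6–684.4, so I_lo=151, I_hi=200, C_lo=595.6, C_hi=684.4.
(200−151)/(684.4−595.6) × (662.2−595.6) + 151 = 49/88.8 × 66.6 + 151 ≈ 187.75 → 188.
CO: 21.271 ∈ [18.532, 29.193] ↔ index [101, 150].
101 + (21.271−18.532)·(150−101)/(29.193−18.532) = 101 + 2.739·49/10.661 ≈ 113.59, so AQI = 114.
Sub-indices: O₃→118, SO₂→193, PM10→188, CO→114. Ranked high→low: 193, 188, 118, 114. Second-highest sub-index = 188.

188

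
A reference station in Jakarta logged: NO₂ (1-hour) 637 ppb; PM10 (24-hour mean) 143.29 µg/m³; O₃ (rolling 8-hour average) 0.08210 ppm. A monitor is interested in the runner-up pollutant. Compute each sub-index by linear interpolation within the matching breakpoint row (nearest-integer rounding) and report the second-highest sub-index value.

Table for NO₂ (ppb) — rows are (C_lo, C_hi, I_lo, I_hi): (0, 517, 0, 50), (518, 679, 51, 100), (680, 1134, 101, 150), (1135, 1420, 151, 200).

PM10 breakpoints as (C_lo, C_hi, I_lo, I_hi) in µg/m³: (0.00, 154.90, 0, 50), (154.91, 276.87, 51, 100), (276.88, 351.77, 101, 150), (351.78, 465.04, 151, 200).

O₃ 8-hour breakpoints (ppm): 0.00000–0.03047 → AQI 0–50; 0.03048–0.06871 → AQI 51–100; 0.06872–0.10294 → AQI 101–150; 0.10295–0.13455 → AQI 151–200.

NO₂: 637 lies in 518–679, so I_lo=51, I_hi=100, C_lo=518, C_hi=679.
(100−51)/(679−518) × (637−518) + 51 = 49/161 × 119 + 51 ≈ 87.22 → 87.
PM10: 143.29 ∈ [0.00, 154.90] ↔ index [0, 50].
0 + (143.29−0.00)·(50−0)/(154.90−0.00) = 0 + 143.29·50/154.90 ≈ 46.25, so AQI = 46.
O₃: 0.08210 lies in 0.06872–0.10294, so I_lo=101, I_hi=150, C_lo=0.06872, C_hi=0.10294.
(150−101)/(0.10294−0.06872) × (0.08210−0.06872) + 101 = 49/0.03422 × 0.01338 + 101 ≈ 120.16 → 120.
Sub-indices: NO₂→87, PM10→46, O₃→120. Ranked high→low: 120, 87, 46. Second-highest sub-index = 87.

87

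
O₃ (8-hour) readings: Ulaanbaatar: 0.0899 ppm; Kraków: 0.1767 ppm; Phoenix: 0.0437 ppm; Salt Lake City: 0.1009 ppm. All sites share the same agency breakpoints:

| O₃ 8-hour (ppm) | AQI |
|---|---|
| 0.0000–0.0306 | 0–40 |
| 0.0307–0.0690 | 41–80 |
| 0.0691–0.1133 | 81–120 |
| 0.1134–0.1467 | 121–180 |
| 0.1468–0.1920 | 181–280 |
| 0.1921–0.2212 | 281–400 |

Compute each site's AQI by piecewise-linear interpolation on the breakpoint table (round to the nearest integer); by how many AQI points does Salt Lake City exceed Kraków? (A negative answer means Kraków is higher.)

-137

Ulaanbaatar: 0.0899 lies in 0.0691–0.1133, so I_lo=81, I_hi=120, C_lo=0.0691, C_hi=0.1133.
(120−81)/(0.1133−0.0691) × (0.0899−0.0691) + 81 = 39/0.0442 × 0.0208 + 81 ≈ 99.35 → 99.
Kraków: row 0.1468–0.1920 (AQI 181–280). (280−181)·(0.1767−0.1468)/(0.1920−0.1468) + 181 = 99·0.0299/0.0452 + 181 ≈ 246.49 → 246.
Phoenix: 0.0437 lies in 0.0307–0.0690, so I_lo=41, I_hi=80, C_lo=0.0307, C_hi=0.0690.
(80−41)/(0.0690−0.0307) × (0.0437−0.0307) + 41 = 39/0.0383 × 0.0130 + 41 ≈ 54.24 → 54.
Salt Lake City 0.1009: bracket 0.0691–0.1133 → index 81–120; slope 39/0.0442, offset 0.0318.
AQI = 81 + 39/0.0442·0.0318 ≈ 109.06 ⇒ 109.
AQIs: Ulaanbaatar=99, Kraków=246, Phoenix=54, Salt Lake City=109. Salt Lake City (109) − Kraków (246) = -137.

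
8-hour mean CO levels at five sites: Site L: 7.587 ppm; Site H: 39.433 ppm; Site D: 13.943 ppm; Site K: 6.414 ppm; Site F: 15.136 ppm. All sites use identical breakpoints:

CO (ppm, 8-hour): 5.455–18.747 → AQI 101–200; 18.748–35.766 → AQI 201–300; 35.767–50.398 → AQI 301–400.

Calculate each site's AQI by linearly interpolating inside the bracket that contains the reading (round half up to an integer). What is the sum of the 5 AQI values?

888

Site L: row 5.455–18.747 (AQI 101–200). (200−101)·(7.587−5.455)/(18.747−5.455) + 101 = 99·2.132/13.292 + 101 ≈ 116.88 → 117.
Site H: 39.433 ∈ [35.767, 50.398] ↔ index [301, 400].
301 + (39.433−35.767)·(400−301)/(50.398−35.767) = 301 + 3.666·99/14.631 ≈ 325.81, so AQI = 326.
Site D 13.943: bracket 5.455–18.747 → index 101–200; slope 99/13.292, offset 8.488.
AQI = 101 + 99/13.292·8.488 ≈ 164.22 ⇒ 164.
Site K: 6.414 ∈ [5.455, 18.747] ↔ index [101, 200].
101 + (6.414−5.455)·(200−101)/(18.747−5.455) = 101 + 0.959·99/13.292 ≈ 108.14, so AQI = 108.
Site F: 15.136 lies in 5.455–18.747, so I_lo=101, I_hi=200, C_lo=5.455, C_hi=18.747.
(200−101)/(18.747−5.455) × (15.136−5.455) + 101 = 99/13.292 × 9.681 + 101 ≈ 173.10 → 173.
AQIs: Site L=117, Site H=326, Site D=164, Site K=108, Site F=173. Sum = 117 + 326 + 164 + 108 + 173 = 888.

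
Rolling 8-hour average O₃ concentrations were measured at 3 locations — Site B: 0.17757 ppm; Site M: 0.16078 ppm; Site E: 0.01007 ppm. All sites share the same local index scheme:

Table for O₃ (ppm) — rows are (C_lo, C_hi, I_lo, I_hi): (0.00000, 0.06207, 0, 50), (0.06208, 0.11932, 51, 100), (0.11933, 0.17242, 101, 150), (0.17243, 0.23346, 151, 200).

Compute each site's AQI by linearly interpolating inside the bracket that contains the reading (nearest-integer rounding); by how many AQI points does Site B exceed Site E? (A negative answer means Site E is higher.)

Site B: row 0.17243–0.23346 (AQI 151–200). (200−151)·(0.17757−0.17243)/(0.23346−0.17243) + 151 = 49·0.00514/0.06103 + 151 ≈ 155.13 → 155.
Site M: 0.16078 lies in 0.11933–0.17242, so I_lo=101, I_hi=150, C_lo=0.11933, C_hi=0.17242.
(150−101)/(0.17242−0.11933) × (0.16078−0.11933) + 101 = 49/0.05309 × 0.04145 + 101 ≈ 139.26 → 139.
Site E: 0.01007 lies in 0.00000–0.06207, so I_lo=0, I_hi=50, C_lo=0.00000, C_hi=0.06207.
(50−0)/(0.06207−0.00000) × (0.01007−0.00000) + 0 = 50/0.06207 × 0.01007 + 0 ≈ 8.11 → 8.
AQIs: Site B=155, Site M=139, Site E=8. Site B (155) − Site E (8) = 147.

147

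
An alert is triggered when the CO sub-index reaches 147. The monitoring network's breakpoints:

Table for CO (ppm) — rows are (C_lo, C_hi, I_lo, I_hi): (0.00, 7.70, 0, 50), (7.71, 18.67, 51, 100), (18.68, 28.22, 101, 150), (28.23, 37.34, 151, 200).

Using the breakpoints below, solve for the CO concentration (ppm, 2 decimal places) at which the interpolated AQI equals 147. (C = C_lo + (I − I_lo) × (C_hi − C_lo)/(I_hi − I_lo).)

AQI 147 lies in the 101–150 band, which corresponds to 18.68–28.22 ppm.
C = 18.68 + (147−101)×(28.22−18.68)/(150−101) = 18.68 + 46×9.54/49 ≈ 27.6359 ppm → 27.64 ppm to 2 dp.

27.64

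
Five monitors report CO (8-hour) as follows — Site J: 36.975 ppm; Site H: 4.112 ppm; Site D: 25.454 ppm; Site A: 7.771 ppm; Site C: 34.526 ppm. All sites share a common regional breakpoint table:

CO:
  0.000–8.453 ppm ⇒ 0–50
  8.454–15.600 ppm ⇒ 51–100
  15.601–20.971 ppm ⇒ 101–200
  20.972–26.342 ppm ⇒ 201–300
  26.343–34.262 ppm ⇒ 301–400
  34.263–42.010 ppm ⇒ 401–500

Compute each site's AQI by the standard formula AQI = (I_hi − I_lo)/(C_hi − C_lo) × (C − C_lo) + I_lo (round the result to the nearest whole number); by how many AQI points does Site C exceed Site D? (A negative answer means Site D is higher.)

120

Site J: row 34.263–42.010 (AQI 401–500). (500−401)·(36.975−34.263)/(42.010−34.263) + 401 = 99·2.712/7.747 + 401 ≈ 435.66 → 436.
Site H: 4.112 ∈ [0.000, 8.453] ↔ index [0, 50].
0 + (4.112−0.000)·(50−0)/(8.453−0.000) = 0 + 4.112·50/8.453 ≈ 24.32, so AQI = 24.
Site D: 25.454 ∈ [20.972, 26.342] ↔ index [201, 300].
201 + (25.454−20.972)·(300−201)/(26.342−20.972) = 201 + 4.482·99/5.370 ≈ 283.63, so AQI = 284.
Site A: row 0.000–8.453 (AQI 0–50). (50−0)·(7.771−0.000)/(8.453−0.000) + 0 = 50·7.771/8.453 + 0 ≈ 45.97 → 46.
Site C: 34.526 ∈ [34.263, 42.010] ↔ index [401, 500].
401 + (34.526−34.263)·(500−401)/(42.010−34.263) = 401 + 0.263·99/7.747 ≈ 404.36, so AQI = 404.
AQIs: Site J=436, Site H=24, Site D=284, Site A=46, Site C=404. Site C (404) − Site D (284) = 120.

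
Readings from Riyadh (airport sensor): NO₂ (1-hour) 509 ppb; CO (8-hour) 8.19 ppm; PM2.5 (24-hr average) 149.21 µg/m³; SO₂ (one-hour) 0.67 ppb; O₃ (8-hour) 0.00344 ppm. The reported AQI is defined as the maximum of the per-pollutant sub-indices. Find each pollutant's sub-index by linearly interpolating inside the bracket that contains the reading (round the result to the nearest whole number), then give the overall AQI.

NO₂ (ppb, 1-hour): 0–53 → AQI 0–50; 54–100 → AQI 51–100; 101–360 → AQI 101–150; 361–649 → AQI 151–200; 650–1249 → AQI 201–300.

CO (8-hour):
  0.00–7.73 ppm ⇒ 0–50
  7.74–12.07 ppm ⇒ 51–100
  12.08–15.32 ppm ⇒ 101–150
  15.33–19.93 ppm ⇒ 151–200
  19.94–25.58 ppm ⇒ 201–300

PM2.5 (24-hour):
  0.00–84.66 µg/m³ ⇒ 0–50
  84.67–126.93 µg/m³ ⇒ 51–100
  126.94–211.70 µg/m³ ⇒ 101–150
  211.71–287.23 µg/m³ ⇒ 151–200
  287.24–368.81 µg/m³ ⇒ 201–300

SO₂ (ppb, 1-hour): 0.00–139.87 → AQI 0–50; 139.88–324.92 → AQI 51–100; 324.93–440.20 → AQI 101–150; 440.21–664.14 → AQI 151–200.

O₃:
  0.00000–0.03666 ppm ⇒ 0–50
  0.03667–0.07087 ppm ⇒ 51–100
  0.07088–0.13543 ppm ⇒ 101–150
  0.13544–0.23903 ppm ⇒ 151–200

NO₂: 509 lies in 361–649, so I_lo=151, I_hi=200, C_lo=361, C_hi=649.
(200−151)/(649−361) × (509−361) + 151 = 49/288 × 148 + 151 ≈ 176.18 → 176.
CO 8.19: bracket 7.74–12.07 → index 51–100; slope 49/4.33, offset 0.45.
AQI = 51 + 49/4.33·0.45 ≈ 56.09 ⇒ 56.
PM2.5 149.21: bracket 126.94–211.70 → index 101–150; slope 49/84.76, offset 22.27.
AQI = 101 + 49/84.76·22.27 ≈ 113.87 ⇒ 114.
SO₂: row 0.00–139.87 (AQI 0–50). (50−0)·(0.67−0.00)/(139.87−0.00) + 0 = 50·0.67/139.87 + 0 ≈ 0.24 → 0.
O₃: 0.00344 lies in 0.00000–0.03666, so I_lo=0, I_hi=50, C_lo=0.00000, C_hi=0.03666.
(50−0)/(0.03666−0.00000) × (0.00344−0.00000) + 0 = 50/0.03666 × 0.00344 + 0 ≈ 4.69 → 5.
Sub-indices: NO₂→176, CO→56, PM2.5→114, SO₂→0, O₃→5. Overall AQI = max = 176; dominant pollutant is NO₂.

176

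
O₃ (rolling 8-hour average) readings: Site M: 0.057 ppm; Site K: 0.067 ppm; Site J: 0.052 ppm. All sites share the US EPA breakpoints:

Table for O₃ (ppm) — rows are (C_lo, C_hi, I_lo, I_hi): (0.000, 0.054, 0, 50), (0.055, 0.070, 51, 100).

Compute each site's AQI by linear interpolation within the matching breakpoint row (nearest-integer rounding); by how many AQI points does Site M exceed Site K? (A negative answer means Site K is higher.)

-32

Site M 0.057: bracket 0.055–0.070 → index 51–100; slope 49/0.015, offset 0.002.
AQI = 51 + 49/0.015·0.002 ≈ 57.53 ⇒ 58.
Site K: 0.067 lies in 0.055–0.070, so I_lo=51, I_hi=100, C_lo=0.055, C_hi=0.070.
(100−51)/(0.070−0.055) × (0.067−0.055) + 51 = 49/0.015 × 0.012 + 51 ≈ 90.20 → 90.
Site J 0.052: bracket 0.000–0.054 → index 0–50; slope 50/0.054, offset 0.052.
AQI = 0 + 50/0.054·0.052 ≈ 48.15 ⇒ 48.
AQIs: Site M=58, Site K=90, Site J=48. Site M (58) − Site K (90) = -32.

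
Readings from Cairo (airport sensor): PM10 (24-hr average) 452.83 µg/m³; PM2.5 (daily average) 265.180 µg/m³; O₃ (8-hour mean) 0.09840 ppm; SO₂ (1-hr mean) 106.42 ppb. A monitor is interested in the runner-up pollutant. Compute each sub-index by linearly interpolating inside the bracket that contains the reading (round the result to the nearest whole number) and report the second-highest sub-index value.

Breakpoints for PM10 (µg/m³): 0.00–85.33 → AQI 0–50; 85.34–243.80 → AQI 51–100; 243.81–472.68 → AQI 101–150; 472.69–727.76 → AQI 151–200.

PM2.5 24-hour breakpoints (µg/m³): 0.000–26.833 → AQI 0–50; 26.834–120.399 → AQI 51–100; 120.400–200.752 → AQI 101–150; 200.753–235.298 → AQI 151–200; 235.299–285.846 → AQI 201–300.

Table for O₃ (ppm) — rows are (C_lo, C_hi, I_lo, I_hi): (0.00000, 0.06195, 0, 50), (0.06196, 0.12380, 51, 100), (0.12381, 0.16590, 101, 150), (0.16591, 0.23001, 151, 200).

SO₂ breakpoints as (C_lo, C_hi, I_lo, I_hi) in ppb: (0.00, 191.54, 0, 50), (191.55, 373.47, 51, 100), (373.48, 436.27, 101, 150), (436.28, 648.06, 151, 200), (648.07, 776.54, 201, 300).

PM10: 452.83 ∈ [243.81, 472.68] ↔ index [101, 150].
101 + (452.83−243.81)·(150−101)/(472.68−243.81) = 101 + 209.02·49/228.87 ≈ 145.75, so AQI = 146.
PM2.5: 265.180 lies in 235.299–285.846, so I_lo=201, I_hi=300, C_lo=235.299, C_hi=285.846.
(300−201)/(285.846−235.299) × (265.180−235.299) + 201 = 99/50.547 × 29.881 + 201 ≈ 259.52 → 260.
O₃: 0.09840 ∈ [0.06196, 0.12380] ↔ index [51, 100].
51 + (0.09840−0.06196)·(100−51)/(0.12380−0.06196) = 51 + 0.03644·49/0.06184 ≈ 79.87, so AQI = 80.
SO₂: 106.42 lies in 0.00–191.54, so I_lo=0, I_hi=50, C_lo=0.00, C_hi=191.54.
(50−0)/(191.54−0.00) × (106.42−0.00) + 0 = 50/191.54 × 106.42 + 0 ≈ 27.78 → 28.
Sub-indices: PM10→146, PM2.5→260, O₃→80, SO₂→28. Ranked high→low: 260, 146, 80, 28. Second-highest sub-index = 146.

146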